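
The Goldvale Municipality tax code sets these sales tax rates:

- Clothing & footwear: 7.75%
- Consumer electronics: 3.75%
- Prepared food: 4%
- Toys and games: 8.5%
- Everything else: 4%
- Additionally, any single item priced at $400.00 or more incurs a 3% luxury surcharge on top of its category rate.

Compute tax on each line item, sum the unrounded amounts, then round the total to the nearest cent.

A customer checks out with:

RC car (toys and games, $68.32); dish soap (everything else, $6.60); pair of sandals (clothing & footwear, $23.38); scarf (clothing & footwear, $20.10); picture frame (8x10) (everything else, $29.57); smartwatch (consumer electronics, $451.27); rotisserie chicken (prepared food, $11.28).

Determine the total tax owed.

$41.54

RC car $68.32: toys and games → 8.5% → $5.8072
Dish soap $6.60: everything else → 4% → $0.264
Pair of sandals $23.38: clothing & footwear → 7.75% → $1.81195
Scarf $20.10: clothing & footwear → 7.75% → $1.55775
Picture frame (8x10) $29.57: everything else → 4% → $1.1828
Smartwatch $451.27: consumer electronics → 3.75% + 3% surcharge = 6.75% → $30.460725
Rotisserie chicken $11.28: prepared food → 4% → $0.4512
Unrounded tax sum = $41.535625 → $41.54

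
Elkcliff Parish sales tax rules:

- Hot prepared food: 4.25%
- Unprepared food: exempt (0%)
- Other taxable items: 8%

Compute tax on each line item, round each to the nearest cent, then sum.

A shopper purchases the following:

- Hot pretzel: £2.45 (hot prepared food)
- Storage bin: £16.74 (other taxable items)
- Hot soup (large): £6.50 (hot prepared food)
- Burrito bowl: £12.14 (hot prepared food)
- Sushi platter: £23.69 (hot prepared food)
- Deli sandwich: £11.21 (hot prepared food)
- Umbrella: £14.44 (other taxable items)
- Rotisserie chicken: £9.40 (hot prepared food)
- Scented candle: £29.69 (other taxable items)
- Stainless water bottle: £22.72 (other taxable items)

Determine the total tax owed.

£9.49

Hot pretzel £2.45: hot prepared food → 4.25% → £0.10
Storage bin £16.74: other taxable items → 8% → £1.34
Hot soup (large) £6.50: hot prepared food → 4.25% → £0.28
Burrito bowl £12.14: hot prepared food → 4.25% → £0.52
Sushi platter £23.69: hot prepared food → 4.25% → £1.01
Deli sandwich £11.21: hot prepared food → 4.25% → £0.48
Umbrella £14.44: other taxable items → 8% → £1.16
Rotisserie chicken £9.40: hot prepared food → 4.25% → £0.40
Scented candle £29.69: other taxable items → 8% → £2.38
Stainless water bottle £22.72: other taxable items → 8% → £1.82
Total tax = £0.10 + £1.34 + £0.28 + £0.52 + £1.01 + £0.48 + £1.16 + £0.40 + £2.38 + £1.82 = £9.49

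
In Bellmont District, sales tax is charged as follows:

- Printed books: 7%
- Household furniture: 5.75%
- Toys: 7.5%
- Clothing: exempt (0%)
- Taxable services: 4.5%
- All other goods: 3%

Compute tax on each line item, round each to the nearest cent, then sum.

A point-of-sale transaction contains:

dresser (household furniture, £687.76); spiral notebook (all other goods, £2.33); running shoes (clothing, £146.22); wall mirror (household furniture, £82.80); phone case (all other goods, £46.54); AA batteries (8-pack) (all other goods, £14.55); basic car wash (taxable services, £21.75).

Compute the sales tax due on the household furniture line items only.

£44.31

Dresser £687.76: household furniture → 5.75% → £39.55
Wall mirror £82.80: household furniture → 5.75% → £4.76
Tax on household furniture = £39.55 + £4.76 = £44.31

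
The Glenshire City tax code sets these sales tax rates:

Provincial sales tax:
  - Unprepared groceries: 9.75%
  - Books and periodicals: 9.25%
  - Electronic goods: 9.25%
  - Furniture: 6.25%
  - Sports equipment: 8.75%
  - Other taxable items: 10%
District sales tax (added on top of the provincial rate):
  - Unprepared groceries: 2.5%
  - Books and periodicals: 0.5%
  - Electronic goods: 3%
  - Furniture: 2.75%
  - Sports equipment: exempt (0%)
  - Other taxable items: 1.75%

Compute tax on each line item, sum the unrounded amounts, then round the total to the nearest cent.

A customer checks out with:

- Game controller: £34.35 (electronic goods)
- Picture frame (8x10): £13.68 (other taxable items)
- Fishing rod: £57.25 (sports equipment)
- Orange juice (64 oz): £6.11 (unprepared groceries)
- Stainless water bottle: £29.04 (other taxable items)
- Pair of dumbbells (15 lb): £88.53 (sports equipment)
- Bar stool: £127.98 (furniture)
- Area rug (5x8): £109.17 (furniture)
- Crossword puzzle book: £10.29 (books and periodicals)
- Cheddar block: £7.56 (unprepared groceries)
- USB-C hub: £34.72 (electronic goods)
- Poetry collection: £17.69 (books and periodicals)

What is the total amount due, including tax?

£588.35

Game controller £34.35: electronic goods → 9.25% + 3% district = 12.25% → £4.207875
Picture frame (8x10) £13.68: other taxable items → 10% + 1.75% district = 11.75% → £1.6074
Fishing rod £57.25: sports equipment → 8.75% + 0% district = 8.75% → £5.009375
Orange juice (64 oz) £6.11: unprepared groceries → 9.75% + 2.5% district = 12.25% → £0.748475
Stainless water bottle £29.04: other taxable items → 10% + 1.75% district = 11.75% → £3.4122
Pair of dumbbells (15 lb) £88.53: sports equipment → 8.75% + 0% district = 8.75% → £7.746375
Bar stool £127.98: furniture → 6.25% + 2.75% district = 9% → £11.5182
Area rug (5x8) £109.17: furniture → 6.25% + 2.75% district = 9% → £9.8253
Crossword puzzle book £10.29: books and periodicals → 9.25% + 0.5% district = 9.75% → £1.003275
Cheddar block £7.56: unprepared groceries → 9.75% + 2.5% district = 12.25% → £0.9261
USB-C hub £34.72: electronic goods → 9.25% + 3% district = 12.25% → £4.2532
Poetry collection £17.69: books and periodicals → 9.25% + 0.5% district = 9.75% → £1.724775
Subtotal = £536.37; unrounded tax = £51.98255 → £51.98; total due = £588.35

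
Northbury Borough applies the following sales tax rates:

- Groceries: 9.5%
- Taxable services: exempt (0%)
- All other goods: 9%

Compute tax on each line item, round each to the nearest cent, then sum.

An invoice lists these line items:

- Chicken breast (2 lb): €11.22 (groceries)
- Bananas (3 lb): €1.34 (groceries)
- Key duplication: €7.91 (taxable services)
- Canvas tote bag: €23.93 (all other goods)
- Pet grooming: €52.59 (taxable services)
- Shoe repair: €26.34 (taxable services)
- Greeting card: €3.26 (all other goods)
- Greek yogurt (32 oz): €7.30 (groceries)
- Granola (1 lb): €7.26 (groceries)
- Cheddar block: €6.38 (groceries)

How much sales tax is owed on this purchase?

Chicken breast (2 lb) €11.22: groceries → 9.5% → €1.07
Bananas (3 lb) €1.34: groceries → 9.5% → €0.13
Key duplication €7.91: taxable services → 0% → €0.00
Canvas tote bag €23.93: all other goods → 9% → €2.15
Pet grooming €52.59: taxable services → 0% → €0.00
Shoe repair €26.34: taxable services → 0% → €0.00
Greeting card €3.26: all other goods → 9% → €0.29
Greek yogurt (32 oz) €7.30: groceries → 9.5% → €0.69
Granola (1 lb) €7.26: groceries → 9.5% → €0.69
Cheddar block €6.38: groceries → 9.5% → €0.61
Total tax = €1.07 + €0.13 + €2.15 + €0.29 + €0.69 + €0.69 + €0.61 = €5.63

€5.63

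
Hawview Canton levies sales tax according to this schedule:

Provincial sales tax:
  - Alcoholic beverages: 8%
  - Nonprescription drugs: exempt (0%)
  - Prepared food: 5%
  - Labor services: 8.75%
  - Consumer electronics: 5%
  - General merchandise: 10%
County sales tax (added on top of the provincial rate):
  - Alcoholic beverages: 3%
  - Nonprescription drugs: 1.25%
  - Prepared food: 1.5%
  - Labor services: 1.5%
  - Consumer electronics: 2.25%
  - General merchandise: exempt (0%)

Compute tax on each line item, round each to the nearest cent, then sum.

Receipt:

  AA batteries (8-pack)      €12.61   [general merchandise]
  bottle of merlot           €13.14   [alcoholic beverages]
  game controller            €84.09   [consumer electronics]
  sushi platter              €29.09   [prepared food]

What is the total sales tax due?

AA batteries (8-pack) €12.61: general merchandise → 10% + 0% county = 10% → €1.26
Bottle of merlot €13.14: alcoholic beverages → 8% + 3% county = 11% → €1.45
Game controller €84.09: consumer electronics → 5% + 2.25% county = 7.25% → €6.10
Sushi platter €29.09: prepared food → 5% + 1.5% county = 6.5% → €1.89
Total tax = €1.26 + €1.45 + €6.10 + €1.89 = €10.70

€10.70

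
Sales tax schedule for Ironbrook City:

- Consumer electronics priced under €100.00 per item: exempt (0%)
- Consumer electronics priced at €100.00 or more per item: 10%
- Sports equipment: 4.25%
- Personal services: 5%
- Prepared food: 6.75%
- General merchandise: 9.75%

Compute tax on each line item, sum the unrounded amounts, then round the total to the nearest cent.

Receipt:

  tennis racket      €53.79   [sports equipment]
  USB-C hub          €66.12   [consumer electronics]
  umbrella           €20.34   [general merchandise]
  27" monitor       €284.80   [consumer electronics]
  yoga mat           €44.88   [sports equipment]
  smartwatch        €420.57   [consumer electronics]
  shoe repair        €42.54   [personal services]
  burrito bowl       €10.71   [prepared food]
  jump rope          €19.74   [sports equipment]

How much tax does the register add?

€80.40

Tennis racket €53.79: sports equipment → 4.25% → €2.286075
USB-C hub €66.12: consumer electronics, under €100.00 → 0% → €0.00
Umbrella €20.34: general merchandise → 9.75% → €1.98315
27" monitor €284.80: consumer electronics, €100.00 or more → 10% → €28.48
Yoga mat €44.88: sports equipment → 4.25% → €1.9074
Smartwatch €420.57: consumer electronics, €100.00 or more → 10% → €42.057
Shoe repair €42.54: personal services → 5% → €2.127
Burrito bowl €10.71: prepared food → 6.75% → €0.722925
Jump rope €19.74: sports equipment → 4.25% → €0.83895
Unrounded tax sum = €80.4025 → €80.40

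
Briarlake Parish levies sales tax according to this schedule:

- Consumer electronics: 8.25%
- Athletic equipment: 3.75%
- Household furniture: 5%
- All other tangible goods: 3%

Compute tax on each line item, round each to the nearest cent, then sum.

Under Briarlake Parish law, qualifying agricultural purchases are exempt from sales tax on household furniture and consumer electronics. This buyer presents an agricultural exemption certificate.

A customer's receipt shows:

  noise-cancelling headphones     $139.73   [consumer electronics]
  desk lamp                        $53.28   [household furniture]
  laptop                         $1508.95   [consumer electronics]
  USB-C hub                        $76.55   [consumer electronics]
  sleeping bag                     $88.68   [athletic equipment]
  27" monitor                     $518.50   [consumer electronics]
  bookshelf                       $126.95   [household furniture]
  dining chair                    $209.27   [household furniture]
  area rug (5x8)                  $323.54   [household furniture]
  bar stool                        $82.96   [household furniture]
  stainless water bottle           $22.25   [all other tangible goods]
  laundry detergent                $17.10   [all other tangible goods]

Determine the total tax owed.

Noise-cancelling headphones $139.73: consumer electronics, buyer-exempt → 0% → $0.00
Desk lamp $53.28: household furniture, buyer-exempt → 0% → $0.00
Laptop $1508.95: consumer electronics, buyer-exempt → 0% → $0.00
USB-C hub $76.55: consumer electronics, buyer-exempt → 0% → $0.00
Sleeping bag $88.68: athletic equipment → 3.75% → $3.33
27" monitor $518.50: consumer electronics, buyer-exempt → 0% → $0.00
Bookshelf $126.95: household furniture, buyer-exempt → 0% → $0.00
Dining chair $209.27: household furniture, buyer-exempt → 0% → $0.00
Area rug (5x8) $323.54: household furniture, buyer-exempt → 0% → $0.00
Bar stool $82.96: household furniture, buyer-exempt → 0% → $0.00
Stainless water bottle $22.25: all other tangible goods → 3% → $0.67
Laundry detergent $17.10: all other tangible goods → 3% → $0.51
Total tax = $3.33 + $0.67 + $0.51 = $4.51

$4.51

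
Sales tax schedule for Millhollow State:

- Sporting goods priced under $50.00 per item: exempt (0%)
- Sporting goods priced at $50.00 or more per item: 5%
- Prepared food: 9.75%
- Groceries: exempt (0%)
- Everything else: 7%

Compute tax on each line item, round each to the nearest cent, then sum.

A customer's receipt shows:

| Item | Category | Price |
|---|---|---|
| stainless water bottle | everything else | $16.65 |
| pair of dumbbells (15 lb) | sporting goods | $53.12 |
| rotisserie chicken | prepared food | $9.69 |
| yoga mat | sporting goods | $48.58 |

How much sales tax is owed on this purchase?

Stainless water bottle $16.65: everything else → 7% → $1.17
Pair of dumbbells (15 lb) $53.12: sporting goods, $50.00 or more → 5% → $2.66
Rotisserie chicken $9.69: prepared food → 9.75% → $0.94
Yoga mat $48.58: sporting goods, under $50.00 → 0% → $0.00
Total tax = $1.17 + $2.66 + $0.94 = $4.77

$4.77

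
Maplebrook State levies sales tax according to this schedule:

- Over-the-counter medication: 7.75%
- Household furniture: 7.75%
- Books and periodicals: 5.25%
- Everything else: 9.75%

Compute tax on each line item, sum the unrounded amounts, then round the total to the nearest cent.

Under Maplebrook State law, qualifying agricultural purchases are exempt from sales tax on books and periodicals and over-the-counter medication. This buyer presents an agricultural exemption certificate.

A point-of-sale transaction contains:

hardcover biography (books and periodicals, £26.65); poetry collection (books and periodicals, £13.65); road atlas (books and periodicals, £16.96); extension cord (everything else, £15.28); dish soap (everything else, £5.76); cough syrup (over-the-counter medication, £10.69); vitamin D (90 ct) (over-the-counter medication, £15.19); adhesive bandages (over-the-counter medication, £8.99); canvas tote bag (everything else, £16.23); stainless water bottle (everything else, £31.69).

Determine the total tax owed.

Hardcover biography £26.65: books and periodicals, buyer-exempt → 0% → £0.00
Poetry collection £13.65: books and periodicals, buyer-exempt → 0% → £0.00
Road atlas £16.96: books and periodicals, buyer-exempt → 0% → £0.00
Extension cord £15.28: everything else → 9.75% → £1.4898
Dish soap £5.76: everything else → 9.75% → £0.5616
Cough syrup £10.69: over-the-counter medication, buyer-exempt → 0% → £0.00
Vitamin D (90 ct) £15.19: over-the-counter medication, buyer-exempt → 0% → £0.00
Adhesive bandages £8.99: over-the-counter medication, buyer-exempt → 0% → £0.00
Canvas tote bag £16.23: everything else → 9.75% → £1.582425
Stainless water bottle £31.69: everything else → 9.75% → £3.089775
Unrounded tax sum = £6.7236 → £6.72

£6.72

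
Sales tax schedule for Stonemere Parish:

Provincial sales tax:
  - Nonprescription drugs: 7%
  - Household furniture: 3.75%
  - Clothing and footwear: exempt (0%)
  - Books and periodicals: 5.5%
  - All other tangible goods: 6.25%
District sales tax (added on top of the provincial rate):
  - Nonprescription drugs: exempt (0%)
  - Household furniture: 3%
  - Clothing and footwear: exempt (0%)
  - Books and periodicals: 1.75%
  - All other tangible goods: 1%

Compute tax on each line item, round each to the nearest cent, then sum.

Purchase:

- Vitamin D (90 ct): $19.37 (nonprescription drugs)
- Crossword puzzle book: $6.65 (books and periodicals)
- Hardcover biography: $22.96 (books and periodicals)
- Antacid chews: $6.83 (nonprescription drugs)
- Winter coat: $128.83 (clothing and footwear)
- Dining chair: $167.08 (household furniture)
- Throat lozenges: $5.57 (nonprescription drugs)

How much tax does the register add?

Vitamin D (90 ct) $19.37: nonprescription drugs → 7% + 0% district = 7% → $1.36
Crossword puzzle book $6.65: books and periodicals → 5.5% + 1.75% district = 7.25% → $0.48
Hardcover biography $22.96: books and periodicals → 5.5% + 1.75% district = 7.25% → $1.66
Antacid chews $6.83: nonprescription drugs → 7% + 0% district = 7% → $0.48
Winter coat $128.83: clothing and footwear → 0% + 0% district = 0% → $0.00
Dining chair $167.08: household furniture → 3.75% + 3% district = 6.75% → $11.28
Throat lozenges $5.57: nonprescription drugs → 7% + 0% district = 7% → $0.39
Total tax = $1.36 + $0.48 + $1.66 + $0.48 + $11.28 + $0.39 = $15.65

$15.65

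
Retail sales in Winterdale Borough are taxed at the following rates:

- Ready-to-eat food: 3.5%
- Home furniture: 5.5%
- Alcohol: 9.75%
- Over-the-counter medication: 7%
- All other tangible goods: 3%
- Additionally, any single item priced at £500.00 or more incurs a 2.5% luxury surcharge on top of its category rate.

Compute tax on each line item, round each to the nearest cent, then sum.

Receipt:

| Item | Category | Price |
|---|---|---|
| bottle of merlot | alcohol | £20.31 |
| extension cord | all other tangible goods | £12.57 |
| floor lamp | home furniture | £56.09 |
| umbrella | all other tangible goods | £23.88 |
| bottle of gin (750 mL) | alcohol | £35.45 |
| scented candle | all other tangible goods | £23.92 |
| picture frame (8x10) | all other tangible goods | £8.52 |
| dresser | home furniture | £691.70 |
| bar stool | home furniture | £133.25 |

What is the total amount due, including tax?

£1078.96

Bottle of merlot £20.31: alcohol → 9.75% → £1.98
Extension cord £12.57: all other tangible goods → 3% → £0.38
Floor lamp £56.09: home furniture → 5.5% → £3.08
Umbrella £23.88: all other tangible goods → 3% → £0.72
Bottle of gin (750 mL) £35.45: alcohol → 9.75% → £3.46
Scented candle £23.92: all other tangible goods → 3% → £0.72
Picture frame (8x10) £8.52: all other tangible goods → 3% → £0.26
Dresser £691.70: home furniture → 5.5% + 2.5% surcharge = 8% → £55.34
Bar stool £133.25: home furniture → 5.5% → £7.33
Subtotal = £1005.69; tax = £73.27; total due = £1078.96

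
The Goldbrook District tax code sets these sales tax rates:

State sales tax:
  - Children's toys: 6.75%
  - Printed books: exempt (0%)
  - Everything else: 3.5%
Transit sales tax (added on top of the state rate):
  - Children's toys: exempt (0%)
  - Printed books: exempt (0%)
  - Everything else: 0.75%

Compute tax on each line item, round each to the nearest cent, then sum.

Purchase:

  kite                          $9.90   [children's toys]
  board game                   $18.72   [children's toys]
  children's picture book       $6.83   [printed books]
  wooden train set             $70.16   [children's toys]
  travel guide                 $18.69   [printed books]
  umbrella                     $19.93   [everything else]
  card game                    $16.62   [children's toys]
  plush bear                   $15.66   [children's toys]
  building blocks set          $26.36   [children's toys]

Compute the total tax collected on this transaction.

Kite $9.90: children's toys → 6.75% + 0% transit = 6.75% → $0.67
Board game $18.72: children's toys → 6.75% + 0% transit = 6.75% → $1.26
Children's picture book $6.83: printed books → 0% + 0% transit = 0% → $0.00
Wooden train set $70.16: children's toys → 6.75% + 0% transit = 6.75% → $4.74
Travel guide $18.69: printed books → 0% + 0% transit = 0% → $0.00
Umbrella $19.93: everything else → 3.5% + 0.75% transit = 4.25% → $0.85
Card game $16.62: children's toys → 6.75% + 0% transit = 6.75% → $1.12
Plush bear $15.66: children's toys → 6.75% + 0% transit = 6.75% → $1.06
Building blocks set $26.36: children's toys → 6.75% + 0% transit = 6.75% → $1.78
Total tax = $0.67 + $1.26 + $4.74 + $0.85 + $1.12 + $1.06 + $1.78 = $11.48

$11.48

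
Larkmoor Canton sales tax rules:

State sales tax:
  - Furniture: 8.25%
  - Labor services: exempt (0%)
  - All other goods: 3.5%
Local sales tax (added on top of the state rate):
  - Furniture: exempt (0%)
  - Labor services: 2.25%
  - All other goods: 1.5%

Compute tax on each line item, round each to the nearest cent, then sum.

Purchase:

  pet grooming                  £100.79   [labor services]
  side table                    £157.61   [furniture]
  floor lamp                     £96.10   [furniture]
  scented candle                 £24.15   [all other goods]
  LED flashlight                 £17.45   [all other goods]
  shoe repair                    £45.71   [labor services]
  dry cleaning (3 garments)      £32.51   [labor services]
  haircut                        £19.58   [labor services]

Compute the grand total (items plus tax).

£521.38

Pet grooming £100.79: labor services → 0% + 2.25% local = 2.25% → £2.27
Side table £157.61: furniture → 8.25% + 0% local = 8.25% → £13.00
Floor lamp £96.10: furniture → 8.25% + 0% local = 8.25% → £7.93
Scented candle £24.15: all other goods → 3.5% + 1.5% local = 5% → £1.21
LED flashlight £17.45: all other goods → 3.5% + 1.5% local = 5% → £0.87
Shoe repair £45.71: labor services → 0% + 2.25% local = 2.25% → £1.03
Dry cleaning (3 garments) £32.51: labor services → 0% + 2.25% local = 2.25% → £0.73
Haircut £19.58: labor services → 0% + 2.25% local = 2.25% → £0.44
Subtotal = £493.90; tax = £27.48; total due = £521.38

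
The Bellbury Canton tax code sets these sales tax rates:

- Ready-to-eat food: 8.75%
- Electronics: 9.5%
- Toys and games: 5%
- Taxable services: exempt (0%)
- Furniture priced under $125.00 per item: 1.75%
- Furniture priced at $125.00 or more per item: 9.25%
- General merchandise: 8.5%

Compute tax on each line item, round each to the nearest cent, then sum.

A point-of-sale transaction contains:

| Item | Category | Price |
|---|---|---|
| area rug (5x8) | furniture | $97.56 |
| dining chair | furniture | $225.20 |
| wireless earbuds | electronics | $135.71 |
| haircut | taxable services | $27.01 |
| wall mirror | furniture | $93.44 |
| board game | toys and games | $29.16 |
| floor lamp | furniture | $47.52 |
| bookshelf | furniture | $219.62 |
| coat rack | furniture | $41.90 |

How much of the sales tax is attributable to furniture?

Area rug (5x8) $97.56: furniture, under $125.00 → 1.75% → $1.71
Dining chair $225.20: furniture, $125.00 or more → 9.25% → $20.83
Wall mirror $93.44: furniture, under $125.00 → 1.75% → $1.64
Floor lamp $47.52: furniture, under $125.00 → 1.75% → $0.83
Bookshelf $219.62: furniture, $125.00 or more → 9.25% → $20.31
Coat rack $41.90: furniture, under $125.00 → 1.75% → $0.73
Tax on furniture = $1.71 + $20.83 + $1.64 + $0.83 + $20.31 + $0.73 = $46.05

$46.05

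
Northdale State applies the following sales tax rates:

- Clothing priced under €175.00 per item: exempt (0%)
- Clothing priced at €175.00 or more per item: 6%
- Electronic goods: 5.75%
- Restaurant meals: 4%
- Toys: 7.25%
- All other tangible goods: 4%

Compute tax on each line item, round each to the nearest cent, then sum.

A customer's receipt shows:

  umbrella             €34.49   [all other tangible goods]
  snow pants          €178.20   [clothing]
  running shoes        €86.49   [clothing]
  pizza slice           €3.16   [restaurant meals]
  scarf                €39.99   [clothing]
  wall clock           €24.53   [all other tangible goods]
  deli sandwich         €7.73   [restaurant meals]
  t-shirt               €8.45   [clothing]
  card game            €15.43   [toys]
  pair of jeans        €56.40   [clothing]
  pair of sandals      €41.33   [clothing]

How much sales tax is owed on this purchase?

Umbrella €34.49: all other tangible goods → 4% → €1.38
Snow pants €178.20: clothing, €175.00 or more → 6% → €10.69
Running shoes €86.49: clothing, under €175.00 → 0% → €0.00
Pizza slice €3.16: restaurant meals → 4% → €0.13
Scarf €39.99: clothing, under €175.00 → 0% → €0.00
Wall clock €24.53: all other tangible goods → 4% → €0.98
Deli sandwich €7.73: restaurant meals → 4% → €0.31
T-shirt €8.45: clothing, under €175.00 → 0% → €0.00
Card game €15.43: toys → 7.25% → €1.12
Pair of jeans €56.40: clothing, under €175.00 → 0% → €0.00
Pair of sandals €41.33: clothing, under €175.00 → 0% → €0.00
Total tax = €1.38 + €10.69 + €0.13 + €0.98 + €0.31 + €1.12 = €14.61

€14.61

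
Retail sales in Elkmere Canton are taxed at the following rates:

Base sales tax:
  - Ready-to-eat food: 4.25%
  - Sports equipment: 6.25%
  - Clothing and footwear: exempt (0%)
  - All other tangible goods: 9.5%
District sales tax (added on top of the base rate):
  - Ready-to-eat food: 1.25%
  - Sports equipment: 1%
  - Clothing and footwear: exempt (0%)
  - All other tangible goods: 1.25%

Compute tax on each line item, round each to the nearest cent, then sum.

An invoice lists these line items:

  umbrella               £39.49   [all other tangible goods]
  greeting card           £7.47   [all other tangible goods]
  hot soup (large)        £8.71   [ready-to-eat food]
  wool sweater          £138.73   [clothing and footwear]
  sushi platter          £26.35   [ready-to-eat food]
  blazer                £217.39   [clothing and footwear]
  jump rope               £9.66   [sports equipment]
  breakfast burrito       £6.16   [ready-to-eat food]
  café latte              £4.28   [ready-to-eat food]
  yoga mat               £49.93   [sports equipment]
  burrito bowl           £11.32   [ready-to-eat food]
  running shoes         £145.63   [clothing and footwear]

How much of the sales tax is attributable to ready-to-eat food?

Hot soup (large) £8.71: ready-to-eat food → 4.25% + 1.25% district = 5.5% → £0.48
Sushi platter £26.35: ready-to-eat food → 4.25% + 1.25% district = 5.5% → £1.45
Breakfast burrito £6.16: ready-to-eat food → 4.25% + 1.25% district = 5.5% → £0.34
Café latte £4.28: ready-to-eat food → 4.25% + 1.25% district = 5.5% → £0.24
Burrito bowl £11.32: ready-to-eat food → 4.25% + 1.25% district = 5.5% → £0.62
Tax on ready-to-eat food = £0.48 + £1.45 + £0.34 + £0.24 + £0.62 = £3.13

£3.13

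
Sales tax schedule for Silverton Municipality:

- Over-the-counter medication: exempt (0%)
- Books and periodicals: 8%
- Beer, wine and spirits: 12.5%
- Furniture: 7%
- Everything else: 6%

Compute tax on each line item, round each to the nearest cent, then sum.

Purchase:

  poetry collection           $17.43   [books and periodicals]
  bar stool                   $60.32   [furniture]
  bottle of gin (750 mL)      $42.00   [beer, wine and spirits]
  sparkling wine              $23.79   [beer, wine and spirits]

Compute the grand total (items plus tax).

$157.37

Poetry collection $17.43: books and periodicals → 8% → $1.39
Bar stool $60.32: furniture → 7% → $4.22
Bottle of gin (750 mL) $42.00: beer, wine and spirits → 12.5% → $5.25
Sparkling wine $23.79: beer, wine and spirits → 12.5% → $2.97
Subtotal = $143.54; tax = $13.83; total due = $157.37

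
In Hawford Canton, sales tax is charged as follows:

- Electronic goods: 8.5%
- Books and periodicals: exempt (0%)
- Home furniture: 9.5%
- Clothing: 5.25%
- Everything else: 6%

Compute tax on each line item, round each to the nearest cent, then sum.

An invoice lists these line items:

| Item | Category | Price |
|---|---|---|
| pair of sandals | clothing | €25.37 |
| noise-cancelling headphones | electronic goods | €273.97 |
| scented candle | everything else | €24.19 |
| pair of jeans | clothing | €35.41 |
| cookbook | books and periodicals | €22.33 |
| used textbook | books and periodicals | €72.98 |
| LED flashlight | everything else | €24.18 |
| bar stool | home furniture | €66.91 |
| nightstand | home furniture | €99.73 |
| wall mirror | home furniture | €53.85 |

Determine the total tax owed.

Pair of sandals €25.37: clothing → 5.25% → €1.33
Noise-cancelling headphones €273.97: electronic goods → 8.5% → €23.29
Scented candle €24.19: everything else → 6% → €1.45
Pair of jeans €35.41: clothing → 5.25% → €1.86
Cookbook €22.33: books and periodicals → 0% → €0.00
Used textbook €72.98: books and periodicals → 0% → €0.00
LED flashlight €24.18: everything else → 6% → €1.45
Bar stool €66.91: home furniture → 9.5% → €6.36
Nightstand €99.73: home furniture → 9.5% → €9.47
Wall mirror €53.85: home furniture → 9.5% → €5.12
Total tax = €1.33 + €23.29 + €1.45 + €1.86 + €1.45 + €6.36 + €9.47 + €5.12 = €50.33

€50.33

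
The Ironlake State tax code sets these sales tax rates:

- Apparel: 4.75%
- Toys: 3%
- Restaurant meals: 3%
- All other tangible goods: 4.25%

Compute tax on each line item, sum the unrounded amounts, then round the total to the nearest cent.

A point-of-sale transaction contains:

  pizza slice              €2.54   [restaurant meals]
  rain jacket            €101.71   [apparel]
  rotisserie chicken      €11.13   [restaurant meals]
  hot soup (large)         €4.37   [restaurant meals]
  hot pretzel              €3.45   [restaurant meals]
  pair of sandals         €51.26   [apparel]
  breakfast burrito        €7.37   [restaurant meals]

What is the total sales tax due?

Pizza slice €2.54: restaurant meals → 3% → €0.0762
Rain jacket €101.71: apparel → 4.75% → €4.831225
Rotisserie chicken €11.13: restaurant meals → 3% → €0.3339
Hot soup (large) €4.37: restaurant meals → 3% → €0.1311
Hot pretzel €3.45: restaurant meals → 3% → €0.1035
Pair of sandals €51.26: apparel → 4.75% → €2.43485
Breakfast burrito €7.37: restaurant meals → 3% → €0.2211
Unrounded tax sum = €8.131875 → €8.13

€8.13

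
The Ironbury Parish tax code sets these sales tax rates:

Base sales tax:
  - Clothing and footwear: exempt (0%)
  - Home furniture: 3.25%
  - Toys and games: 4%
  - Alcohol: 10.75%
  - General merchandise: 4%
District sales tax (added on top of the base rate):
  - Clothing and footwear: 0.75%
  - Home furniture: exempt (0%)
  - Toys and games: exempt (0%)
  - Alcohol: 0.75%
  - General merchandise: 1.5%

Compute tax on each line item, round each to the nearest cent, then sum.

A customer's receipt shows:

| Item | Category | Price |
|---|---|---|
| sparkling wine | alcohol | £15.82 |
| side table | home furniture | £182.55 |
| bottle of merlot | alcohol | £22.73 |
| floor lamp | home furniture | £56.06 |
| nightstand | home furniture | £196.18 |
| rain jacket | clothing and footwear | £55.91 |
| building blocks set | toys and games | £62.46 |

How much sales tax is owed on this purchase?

£21.48

Sparkling wine £15.82: alcohol → 10.75% + 0.75% district = 11.5% → £1.82
Side table £182.55: home furniture → 3.25% + 0% district = 3.25% → £5.93
Bottle of merlot £22.73: alcohol → 10.75% + 0.75% district = 11.5% → £2.61
Floor lamp £56.06: home furniture → 3.25% + 0% district = 3.25% → £1.82
Nightstand £196.18: home furniture → 3.25% + 0% district = 3.25% → £6.38
Rain jacket £55.91: clothing and footwear → 0% + 0.75% district = 0.75% → £0.42
Building blocks set £62.46: toys and games → 4% + 0% district = 4% → £2.50
Total tax = £1.82 + £5.93 + £2.61 + £1.82 + £6.38 + £0.42 + £2.50 = £21.48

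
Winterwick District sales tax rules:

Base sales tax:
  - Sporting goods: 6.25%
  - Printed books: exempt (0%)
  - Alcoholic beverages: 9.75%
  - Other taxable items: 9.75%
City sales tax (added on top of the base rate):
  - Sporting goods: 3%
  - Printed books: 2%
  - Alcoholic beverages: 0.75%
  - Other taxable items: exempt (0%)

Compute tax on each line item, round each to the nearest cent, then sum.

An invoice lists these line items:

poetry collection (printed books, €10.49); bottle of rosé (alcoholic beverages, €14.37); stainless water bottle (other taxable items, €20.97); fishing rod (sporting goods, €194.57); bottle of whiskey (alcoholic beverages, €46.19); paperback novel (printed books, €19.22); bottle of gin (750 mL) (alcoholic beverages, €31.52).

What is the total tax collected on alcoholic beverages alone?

Bottle of rosé €14.37: alcoholic beverages → 9.75% + 0.75% city = 10.5% → €1.51
Bottle of whiskey €46.19: alcoholic beverages → 9.75% + 0.75% city = 10.5% → €4.85
Bottle of gin (750 mL) €31.52: alcoholic beverages → 9.75% + 0.75% city = 10.5% → €3.31
Tax on alcoholic beverages = €1.51 + €4.85 + €3.31 = €9.67

€9.67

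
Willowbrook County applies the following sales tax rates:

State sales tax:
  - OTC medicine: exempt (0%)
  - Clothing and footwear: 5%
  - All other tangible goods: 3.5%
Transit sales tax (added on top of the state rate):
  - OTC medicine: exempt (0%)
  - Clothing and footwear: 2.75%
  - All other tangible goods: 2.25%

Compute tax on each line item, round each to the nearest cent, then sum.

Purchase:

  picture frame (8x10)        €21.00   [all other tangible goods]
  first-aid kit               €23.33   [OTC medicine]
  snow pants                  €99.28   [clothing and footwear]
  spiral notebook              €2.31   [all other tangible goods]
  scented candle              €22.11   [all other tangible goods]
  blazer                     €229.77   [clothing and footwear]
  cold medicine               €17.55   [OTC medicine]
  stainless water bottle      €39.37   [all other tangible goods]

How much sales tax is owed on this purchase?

Picture frame (8x10) €21.00: all other tangible goods → 3.5% + 2.25% transit = 5.75% → €1.21
First-aid kit €23.33: OTC medicine → 0% + 0% transit = 0% → €0.00
Snow pants €99.28: clothing and footwear → 5% + 2.75% transit = 7.75% → €7.69
Spiral notebook €2.31: all other tangible goods → 3.5% + 2.25% transit = 5.75% → €0.13
Scented candle €22.11: all other tangible goods → 3.5% + 2.25% transit = 5.75% → €1.27
Blazer €229.77: clothing and footwear → 5% + 2.75% transit = 7.75% → €17.81
Cold medicine €17.55: OTC medicine → 0% + 0% transit = 0% → €0.00
Stainless water bottle €39.37: all other tangible goods → 3.5% + 2.25% transit = 5.75% → €2.26
Total tax = €1.21 + €7.69 + €0.13 + €1.27 + €17.81 + €2.26 = €30.37

€30.37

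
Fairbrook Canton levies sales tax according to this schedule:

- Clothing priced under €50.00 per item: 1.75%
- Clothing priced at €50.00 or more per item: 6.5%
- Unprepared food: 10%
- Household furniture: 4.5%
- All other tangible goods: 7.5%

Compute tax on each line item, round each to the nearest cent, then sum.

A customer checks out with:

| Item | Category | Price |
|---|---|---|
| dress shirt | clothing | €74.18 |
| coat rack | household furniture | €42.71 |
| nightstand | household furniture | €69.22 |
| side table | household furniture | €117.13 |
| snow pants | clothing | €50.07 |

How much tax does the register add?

€18.37

Dress shirt €74.18: clothing, €50.00 or more → 6.5% → €4.82
Coat rack €42.71: household furniture → 4.5% → €1.92
Nightstand €69.22: household furniture → 4.5% → €3.11
Side table €117.13: household furniture → 4.5% → €5.27
Snow pants €50.07: clothing, €50.00 or more → 6.5% → €3.25
Total tax = €4.82 + €1.92 + €3.11 + €5.27 + €3.25 = €18.37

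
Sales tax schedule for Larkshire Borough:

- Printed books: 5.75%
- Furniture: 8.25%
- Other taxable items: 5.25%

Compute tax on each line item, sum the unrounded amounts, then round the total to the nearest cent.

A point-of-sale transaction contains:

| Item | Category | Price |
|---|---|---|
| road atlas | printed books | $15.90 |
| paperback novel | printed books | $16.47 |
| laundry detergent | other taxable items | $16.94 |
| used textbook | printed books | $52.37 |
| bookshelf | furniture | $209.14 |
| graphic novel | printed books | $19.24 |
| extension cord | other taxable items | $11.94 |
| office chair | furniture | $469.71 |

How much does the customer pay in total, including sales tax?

Road atlas $15.90: printed books → 5.75% → $0.91425
Paperback novel $16.47: printed books → 5.75% → $0.947025
Laundry detergent $16.94: other taxable items → 5.25% → $0.88935
Used textbook $52.37: printed books → 5.75% → $3.011275
Bookshelf $209.14: furniture → 8.25% → $17.25405
Graphic novel $19.24: printed books → 5.75% → $1.1063
Extension cord $11.94: other taxable items → 5.25% → $0.62685
Office chair $469.71: furniture → 8.25% → $38.751075
Subtotal = $811.71; unrounded tax = $63.500175 → $63.50; total due = $875.21

$875.21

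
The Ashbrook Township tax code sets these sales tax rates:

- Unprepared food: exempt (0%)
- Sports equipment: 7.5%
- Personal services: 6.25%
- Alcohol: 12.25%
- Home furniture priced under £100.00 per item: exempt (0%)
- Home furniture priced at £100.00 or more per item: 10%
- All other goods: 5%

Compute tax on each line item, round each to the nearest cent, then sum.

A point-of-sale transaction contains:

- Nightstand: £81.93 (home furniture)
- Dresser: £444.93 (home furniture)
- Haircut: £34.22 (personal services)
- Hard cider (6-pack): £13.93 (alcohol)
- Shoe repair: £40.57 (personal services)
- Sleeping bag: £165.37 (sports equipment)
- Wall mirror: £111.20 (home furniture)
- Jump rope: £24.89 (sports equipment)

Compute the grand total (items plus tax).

£993.31

Nightstand £81.93: home furniture, under £100.00 → 0% → £0.00
Dresser £444.93: home furniture, £100.00 or more → 10% → £44.49
Haircut £34.22: personal services → 6.25% → £2.14
Hard cider (6-pack) £13.93: alcohol → 12.25% → £1.71
Shoe repair £40.57: personal services → 6.25% → £2.54
Sleeping bag £165.37: sports equipment → 7.5% → £12.40
Wall mirror £111.20: home furniture, £100.00 or more → 10% → £11.12
Jump rope £24.89: sports equipment → 7.5% → £1.87
Subtotal = £917.04; tax = £76.27; total due = £993.31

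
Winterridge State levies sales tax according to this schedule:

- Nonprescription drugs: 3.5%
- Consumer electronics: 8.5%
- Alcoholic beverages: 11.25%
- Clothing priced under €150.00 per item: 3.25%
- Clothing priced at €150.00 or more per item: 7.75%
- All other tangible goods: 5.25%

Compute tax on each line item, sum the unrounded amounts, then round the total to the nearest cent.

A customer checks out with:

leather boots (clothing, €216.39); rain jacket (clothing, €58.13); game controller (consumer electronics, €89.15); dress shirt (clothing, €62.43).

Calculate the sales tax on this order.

€28.27

Leather boots €216.39: clothing, €150.00 or more → 7.75% → €16.770225
Rain jacket €58.13: clothing, under €150.00 → 3.25% → €1.889225
Game controller €89.15: consumer electronics → 8.5% → €7.57775
Dress shirt €62.43: clothing, under €150.00 → 3.25% → €2.028975
Unrounded tax sum = €28.266175 → €28.27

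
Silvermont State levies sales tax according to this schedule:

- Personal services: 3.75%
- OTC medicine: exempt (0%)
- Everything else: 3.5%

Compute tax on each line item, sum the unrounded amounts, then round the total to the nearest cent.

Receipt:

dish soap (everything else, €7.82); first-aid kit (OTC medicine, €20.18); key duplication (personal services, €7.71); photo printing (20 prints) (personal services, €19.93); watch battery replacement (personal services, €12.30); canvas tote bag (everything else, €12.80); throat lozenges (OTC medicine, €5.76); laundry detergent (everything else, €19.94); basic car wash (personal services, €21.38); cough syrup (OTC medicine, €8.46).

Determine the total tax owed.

Dish soap €7.82: everything else → 3.5% → €0.2737
First-aid kit €20.18: OTC medicine → 0% → €0.00
Key duplication €7.71: personal services → 3.75% → €0.289125
Photo printing (20 prints) €19.93: personal services → 3.75% → €0.747375
Watch battery replacement €12.30: personal services → 3.75% → €0.46125
Canvas tote bag €12.80: everything else → 3.5% → €0.448
Throat lozenges €5.76: OTC medicine → 0% → €0.00
Laundry detergent €19.94: everything else → 3.5% → €0.6979
Basic car wash €21.38: personal services → 3.75% → €0.80175
Cough syrup €8.46: OTC medicine → 0% → €0.00
Unrounded tax sum = €3.7191 → €3.72

€3.72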